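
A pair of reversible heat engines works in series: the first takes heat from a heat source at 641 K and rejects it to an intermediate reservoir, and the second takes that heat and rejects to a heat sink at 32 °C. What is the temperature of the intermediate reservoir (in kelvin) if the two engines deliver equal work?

T_m ≈ 473 K

T_C = 32 °C → 32 + 273.15 = 305.15 K.
For reversible stages Q_m = Q_H·(T_m/T_H). Setting W₁ = Q_H(1 − T_m/T_H) equal to W₂ = Q_m(1 − T_C/T_m) = Q_H·(T_m − T_C)/T_H gives T_H − T_m = T_m − T_C, so T_m = (T_H + T_C)/2 = (641.00 + 305.15)/2 = 473 K.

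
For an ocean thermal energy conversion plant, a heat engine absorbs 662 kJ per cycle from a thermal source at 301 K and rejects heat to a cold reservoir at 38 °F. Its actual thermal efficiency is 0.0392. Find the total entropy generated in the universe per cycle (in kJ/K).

T_C = 38 °F → (38 − 32) × 5/9 = 3.33 °C = 276.48 K.
W = η·Q_H = 0.0392 × 662 = 25.95 kJ, so Q_C = Q_H − W = 636.0 kJ.
Reservoir entropy changes: ΔS_H = −Q_H/T_H = −662/301.00 = -2.199 kJ/K and ΔS_C = +Q_C/T_C = 636.0/276.48 = 2.300 kJ/K.
ΔS_univ = −Q_H/T_H + Q_C/T_C = 0.101 kJ/K (> 0, since η = 0.0392 < η_Carnot = 0.081).

ΔS_univ ≈ 0.101 kJ/K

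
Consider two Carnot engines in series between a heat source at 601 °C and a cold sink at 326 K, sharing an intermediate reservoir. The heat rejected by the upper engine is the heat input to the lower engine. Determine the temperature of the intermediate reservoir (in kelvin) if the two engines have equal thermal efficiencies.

T_H = 601 °C → 601 + 273.15 = 874.15 K.
Equal efficiencies require 1 − T_m/T_H = 1 − T_C/T_m, i.e. T_m/T_H = T_C/T_m, so T_m = √(T_H·T_C) = √(874.15 × 326.00) = 534 K.

T_m ≈ 534 K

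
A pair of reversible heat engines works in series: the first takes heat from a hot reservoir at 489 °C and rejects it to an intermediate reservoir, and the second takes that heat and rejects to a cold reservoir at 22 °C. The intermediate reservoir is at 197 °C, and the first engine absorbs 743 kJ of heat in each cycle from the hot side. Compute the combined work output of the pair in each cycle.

T_H = 489 °C → 489 + 273.15 = 762.15 K.
T_C = 22 °C → 22 + 273.15 = 295.15 K.
Two reversible stages in series are equivalent to a single Carnot engine between T_H and T_C, so η_total = 1 − T_C/T_H = 1 − 295.15/762.15 = 0.6127.
W_total = η_total · Q_H = 0.6127 × 743 = 455 kJ.

W_total ≈ 455 kJ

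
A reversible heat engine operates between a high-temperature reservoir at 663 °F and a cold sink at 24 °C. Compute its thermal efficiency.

T_H = 663 °F → (663 − 32) × 5/9 = 350.56 °C = 623.71 K.
T_C = 24 °C → 24 + 273.15 = 297.15 K.
For a reversible engine, η = 1 − T_C/T_H = 1 − 297.15/623.71 = 0.524.

η ≈ 0.524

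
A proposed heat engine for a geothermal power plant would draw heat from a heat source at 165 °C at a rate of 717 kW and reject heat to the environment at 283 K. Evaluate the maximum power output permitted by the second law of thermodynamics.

Ẇ_max ≈ 253.9 kW

T_H = 165 °C → 165 + 273.15 = 438.15 K.
By the Carnot theorem, η_max = 1 − T_C/T_H = 1 − 283.00/438.15 = 0.3541.
W_max = η_max · Q_H = 0.3541 × 717 = 253.9 kW.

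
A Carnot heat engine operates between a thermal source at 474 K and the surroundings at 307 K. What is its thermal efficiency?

η ≈ 0.352

η_rev = 1 − T_C/T_H = 1 − 307.00/474.00 = 0.352.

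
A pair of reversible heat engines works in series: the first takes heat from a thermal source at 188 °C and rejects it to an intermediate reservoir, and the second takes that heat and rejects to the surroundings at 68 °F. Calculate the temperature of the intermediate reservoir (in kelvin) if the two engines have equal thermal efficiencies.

T_H = 188 °C → 188 + 273.15 = 461.15 K.
T_C = 68 °F → (68 − 32) × 5/9 = 20.00 °C = 293.15 K.
Equal efficiencies require 1 − T_m/T_H = 1 − T_C/T_m, i.e. T_m/T_H = T_C/T_m, so T_m = √(T_H·T_C) = √(461.15 × 293.15) = 368 K.

T_m ≈ 368 K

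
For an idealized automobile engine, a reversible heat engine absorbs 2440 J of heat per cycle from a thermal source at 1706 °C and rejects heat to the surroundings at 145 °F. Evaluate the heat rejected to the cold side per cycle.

Q_C ≈ 414 J

T_H = 1706 °C → 1706 + 273.15 = 1979.15 K.
T_C = 145 °F → (145 − 32) × 5/9 = 62.78 °C = 335.93 K.
η_rev = 1 − T_C/T_H = 1 − 335.93/1979.15 = 0.8303.
For a reversible cycle Q_C/Q_H = T_C/T_H, so Q_C = 2440 × 335.93/1979.15 = 414 J.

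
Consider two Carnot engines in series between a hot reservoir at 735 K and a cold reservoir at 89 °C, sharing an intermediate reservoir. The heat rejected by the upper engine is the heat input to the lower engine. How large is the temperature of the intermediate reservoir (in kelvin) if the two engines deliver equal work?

T_C = 89 °C → 89 + 273.15 = 362.15 K.
For reversible stages Q_m = Q_H·(T_m/T_H). Setting W₁ = Q_H(1 − T_m/T_H) equal to W₂ = Q_m(1 − T_C/T_m) = Q_H·(T_m − T_C)/T_H gives T_H − T_m = T_m − T_C, so T_m = (T_H + T_C)/2 = (735.00 + 362.15)/2 = 548.6 K.

T_m ≈ 548.6 K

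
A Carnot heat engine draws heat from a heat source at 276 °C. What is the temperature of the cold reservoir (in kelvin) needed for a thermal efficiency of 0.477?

T_C ≈ 287.2 K

T_H = 276 °C → 276 + 273.15 = 549.15 K.
From η = 1 − T_C/T_H, T_C = T_H·(1 − η) = 549.15 × (1 − 0.477) = 287.2 K.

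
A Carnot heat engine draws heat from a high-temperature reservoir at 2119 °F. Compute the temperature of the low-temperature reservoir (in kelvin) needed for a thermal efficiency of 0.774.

T_H = 2119 °F → (2119 − 32) × 5/9 = 1159.44 °C = 1432.59 K.
From η = 1 − T_C/T_H, T_C = T_H·(1 − η) = 1432.59 × (1 − 0.774) = 324 K.

T_C ≈ 324 K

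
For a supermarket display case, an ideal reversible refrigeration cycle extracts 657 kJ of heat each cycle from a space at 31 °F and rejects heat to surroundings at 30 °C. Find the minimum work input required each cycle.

W_in ≈ 73.6 kJ

T_H = 30 °C → 30 + 273.15 = 303.15 K.
T_C = 31 °F → (31 − 32) × 5/9 = -0.56 °C = 272.59 K.
The reversible coefficient of performance is COP_R = T_C/(T_H − T_C) = 272.59/30.56 = 8.9213.
W = Q_C/COP_R = 657/8.9213 = 73.6 kJ.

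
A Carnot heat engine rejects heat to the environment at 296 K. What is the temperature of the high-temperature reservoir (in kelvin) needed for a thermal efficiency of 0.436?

T_H ≈ 525 K

From η = 1 − T_C/T_H, solving for T_H gives T_H = T_C/(1 − η) = 296.00/(1 − 0.436) = 525 K.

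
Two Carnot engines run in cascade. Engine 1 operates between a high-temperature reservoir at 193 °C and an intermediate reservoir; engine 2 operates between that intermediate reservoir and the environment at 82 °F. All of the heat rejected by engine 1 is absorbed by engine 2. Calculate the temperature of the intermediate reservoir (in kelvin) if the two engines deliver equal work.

T_m ≈ 384 K

T_H = 193 °C → 193 + 273.15 = 466.15 K.
T_C = 82 °F → (82 − 32) × 5/9 = 27.78 °C = 300.93 K.
For reversible stages Q_m = Q_H·(T_m/T_H). Setting W₁ = Q_H(1 − T_m/T_H) equal to W₂ = Q_m(1 − T_C/T_m) = Q_H·(T_m − T_C)/T_H gives T_H − T_m = T_m − T_C, so T_m = (T_H + T_C)/2 = (466.15 + 300.93)/2 = 384 K.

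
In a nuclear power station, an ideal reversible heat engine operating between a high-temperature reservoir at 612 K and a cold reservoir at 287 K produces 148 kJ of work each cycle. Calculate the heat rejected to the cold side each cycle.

Q_C ≈ 131 kJ

Carnot efficiency: η = 1 − T_C/T_H = 1 − 287.00/612.00 = 0.5310.
Since Q_C/Q_H = T_C/T_H and Q_H = W/η, Q_C = W·T_C/(T_H − T_C) = 148 × 287.00/325.00 = 131 kJ.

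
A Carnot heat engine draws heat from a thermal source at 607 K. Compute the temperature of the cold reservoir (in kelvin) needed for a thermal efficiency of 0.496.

T_C ≈ 306 K

From η = 1 − T_C/T_H, T_C = T_H·(1 − η) = 607.00 × (1 − 0.496) = 306 K.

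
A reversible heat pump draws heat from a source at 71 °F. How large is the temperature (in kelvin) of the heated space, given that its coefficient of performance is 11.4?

T_H ≈ 323 K

T_C = 71 °F → (71 − 32) × 5/9 = 21.67 °C = 294.82 K.
COP_HP = T_H/(T_H − T_C) ⇒ T_H = T_C·COP_HP/(COP_HP − 1) = 294.82 × 11.4/(11.4 − 1) = 323 K.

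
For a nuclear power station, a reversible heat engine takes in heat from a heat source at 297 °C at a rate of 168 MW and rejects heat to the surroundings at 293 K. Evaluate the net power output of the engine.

T_H = 297 °C → 297 + 273.15 = 570.15 K.
Carnot efficiency: η = 1 − T_C/T_H = 1 − 293.00/570.15 = 0.4861.
W = η·Q_H = 0.4861 × 168 = 81.7 MW.

Ẇ ≈ 81.7 MW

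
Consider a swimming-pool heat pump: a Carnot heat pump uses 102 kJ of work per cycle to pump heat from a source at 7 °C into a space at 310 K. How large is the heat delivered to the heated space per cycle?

T_C = 7 °C → 7 + 273.15 = 280.15 K.
The Carnot heat-pump COP is COP_HP = T_H/(T_H − T_C) = 310.00/29.85 = 10.3853.
Q_H = COP_HP · W = 10.3853 × 102 = 1060 kJ.

Q_H ≈ 1060 kJ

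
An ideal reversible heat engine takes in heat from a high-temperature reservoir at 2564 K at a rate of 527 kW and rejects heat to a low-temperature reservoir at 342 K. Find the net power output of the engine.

Ẇ ≈ 457 kW

Carnot efficiency: η = 1 − T_C/T_H = 1 − 342.00/2564.00 = 0.8666.
W = η·Q_H = 0.8666 × 527 = 457 kW.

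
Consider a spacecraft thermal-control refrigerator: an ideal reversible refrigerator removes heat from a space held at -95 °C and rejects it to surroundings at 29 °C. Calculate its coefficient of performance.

COP_R ≈ 1.44

T_H = 29 °C → 29 + 273.15 = 302.15 K.
T_C = -95 °C → -95 + 273.15 = 178.15 K.
Carnot COP: COP_R = T_C/(T_H − T_C) = 178.15/(302.15 − 178.15) = 1.44.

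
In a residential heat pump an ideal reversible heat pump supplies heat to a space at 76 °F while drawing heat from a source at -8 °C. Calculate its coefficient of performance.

T_H = 76 °F → (76 − 32) × 5/9 = 24.44 °C = 297.59 K.
T_C = -8 °C → -8 + 273.15 = 265.15 K.
For a reversible heat pump, COP_HP = T_H/(T_H − T_C) = 297.59/(297.59 − 265.15) = 9.17.

COP_HP ≈ 9.17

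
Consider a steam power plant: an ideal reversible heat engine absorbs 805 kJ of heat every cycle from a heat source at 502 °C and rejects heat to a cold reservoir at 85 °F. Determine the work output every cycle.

W ≈ 491 kJ

T_H = 502 °C → 502 + 273.15 = 775.15 K.
T_C = 85 °F → (85 − 32) × 5/9 = 29.44 °C = 302.59 K.
The Carnot efficiency is η = 1 − T_C/T_H = 1 − 302.59/775.15 = 0.6096.
W = η·Q_H = 0.6096 × 805 = 491 kJ.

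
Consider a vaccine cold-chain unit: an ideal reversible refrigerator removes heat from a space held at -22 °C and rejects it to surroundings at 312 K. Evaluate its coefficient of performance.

T_C = -22 °C → -22 + 273.15 = 251.15 K.
For a reversible refrigerator, COP_R = T_C/(T_H − T_C) = 251.15/(312.00 − 251.15) = 4.127.

COP_R ≈ 4.127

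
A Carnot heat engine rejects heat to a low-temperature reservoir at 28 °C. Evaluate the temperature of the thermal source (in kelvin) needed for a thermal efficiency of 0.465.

T_H ≈ 562.9 K

T_C = 28 °C → 28 + 273.15 = 301.15 K.
From η = 1 − T_C/T_H, solving for T_H gives T_H = T_C/(1 − η) = 301.15/(1 − 0.465) = 562.9 K.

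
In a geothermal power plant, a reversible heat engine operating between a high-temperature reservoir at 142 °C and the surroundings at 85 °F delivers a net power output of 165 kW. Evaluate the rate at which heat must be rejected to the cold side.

T_H = 142 °C → 142 + 273.15 = 415.15 K.
T_C = 85 °F → (85 − 32) × 5/9 = 29.44 °C = 302.59 K.
η_rev = 1 − T_C/T_H = 1 − 302.59/415.15 = 0.2711.
Since Q_C/Q_H = T_C/T_H and Q_H = W/η, Q_C = W·T_C/(T_H − T_C) = 165 × 302.59/112.56 = 444 kW.

Q̇_C ≈ 444 kW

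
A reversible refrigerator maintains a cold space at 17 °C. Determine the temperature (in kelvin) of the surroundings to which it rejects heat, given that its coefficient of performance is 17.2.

T_H ≈ 307.0 K

T_C = 17 °C → 17 + 273.15 = 290.15 K.
COP_R = T_C/(T_H − T_C) ⇒ T_H = T_C·(1 + 1/COP_R) = 290.15 × (1 + 1/17.2) = 307.0 K.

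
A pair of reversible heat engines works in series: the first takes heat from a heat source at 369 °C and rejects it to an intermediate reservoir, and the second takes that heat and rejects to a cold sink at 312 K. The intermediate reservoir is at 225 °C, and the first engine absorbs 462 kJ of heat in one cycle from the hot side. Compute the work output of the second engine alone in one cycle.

T_H = 369 °C → 369 + 273.15 = 642.15 K.
T_m = 225 °C → 225 + 273.15 = 498.15 K.
Heat entering the second stage: Q_m = Q_H·(T_m/T_H) = 462 × 498.15/642.15 = 358 kJ.
Second-stage efficiency η₂ = 1 − T_C/T_m = 1 − 312.00/498.15 = 0.3737, so W₂ = η₂·Q_m = 134 kJ.

W₂ ≈ 134 kJ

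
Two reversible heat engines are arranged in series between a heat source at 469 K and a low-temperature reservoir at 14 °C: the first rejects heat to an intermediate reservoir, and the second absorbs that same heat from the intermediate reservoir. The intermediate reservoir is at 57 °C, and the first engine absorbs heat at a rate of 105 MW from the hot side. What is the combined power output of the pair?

Ẇ_total ≈ 40.7 MW

T_C = 14 °C → 14 + 273.15 = 287.15 K.
Two reversible stages in series are equivalent to a single Carnot engine between T_H and T_C, so η_total = 1 − T_C/T_H = 1 − 287.15/469.00 = 0.3877.
W_total = η_total · Q_H = 0.3877 × 105 = 40.7 MW.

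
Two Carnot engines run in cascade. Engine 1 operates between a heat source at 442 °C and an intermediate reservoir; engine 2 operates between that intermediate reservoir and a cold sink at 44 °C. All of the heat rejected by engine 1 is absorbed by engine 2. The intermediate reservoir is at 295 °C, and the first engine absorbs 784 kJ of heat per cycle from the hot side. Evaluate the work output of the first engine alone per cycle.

T_H = 442 °C → 442 + 273.15 = 715.15 K.
T_C = 44 °C → 44 + 273.15 = 317.15 K.
T_m = 295 °C → 295 + 273.15 = 568.15 K.
First-stage efficiency η₁ = 1 − T_m/T_H = 1 − 568.15/715.15 = 0.2056.
W₁ = η₁·Q_H = 0.2056 × 784 = 161 kJ.

W₁ ≈ 161 kJ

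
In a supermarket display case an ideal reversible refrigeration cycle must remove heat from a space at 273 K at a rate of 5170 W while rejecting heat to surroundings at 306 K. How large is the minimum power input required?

Carnot COP: COP_R = T_C/(T_H − T_C) = 273.00/33.00 = 8.2727.
W = Q_C/COP_R = 5170/8.2727 = 625 W.

Ẇ_in ≈ 625 W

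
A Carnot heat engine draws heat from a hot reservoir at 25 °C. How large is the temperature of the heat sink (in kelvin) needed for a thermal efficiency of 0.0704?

T_C ≈ 277 K

T_H = 25 °C → 25 + 273.15 = 298.15 K.
From η = 1 − T_C/T_H, T_C = T_H·(1 − η) = 298.15 × (1 − 0.0704) = 277 K.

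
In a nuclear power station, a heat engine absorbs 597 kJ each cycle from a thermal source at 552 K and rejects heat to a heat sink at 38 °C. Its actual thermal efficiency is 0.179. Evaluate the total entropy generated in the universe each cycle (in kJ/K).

ΔS_univ ≈ 0.494 kJ/K

T_C = 38 °C → 38 + 273.15 = 311.15 K.
W = η·Q_H = 0.179 × 597 = 106.9 kJ, so Q_C = Q_H − W = 490.1 kJ.
The hot reservoir loses entropy Q_H/T_H = 597/552.00 = 1.082 kJ/K; the cold reservoir gains Q_C/T_C = 490.1/311.15 = 1.575 kJ/K.
ΔS_univ = −Q_H/T_H + Q_C/T_C = 0.494 kJ/K (> 0, since η = 0.179 < η_Carnot = 0.436).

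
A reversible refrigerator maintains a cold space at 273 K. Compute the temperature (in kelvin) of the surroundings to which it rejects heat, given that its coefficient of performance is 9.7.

T_H ≈ 301.1 K

COP_R = T_C/(T_H − T_C) ⇒ T_H = T_C·(1 + 1/COP_R) = 273.00 × (1 + 1/9.7) = 301.1 K.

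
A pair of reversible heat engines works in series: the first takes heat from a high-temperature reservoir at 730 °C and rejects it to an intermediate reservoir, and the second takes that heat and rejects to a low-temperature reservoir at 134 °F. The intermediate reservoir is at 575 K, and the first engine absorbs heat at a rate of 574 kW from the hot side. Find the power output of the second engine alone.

T_H = 730 °C → 730 + 273.15 = 1003.15 K.
T_C = 134 °F → (134 − 32) × 5/9 = 56.67 °C = 329.82 K.
Heat entering the second stage: Q_m = Q_H·(T_m/T_H) = 574 × 575.00/1003.15 = 329.0 kW.
Second-stage efficiency η₂ = 1 − T_C/T_m = 1 − 329.82/575.00 = 0.4264, so W₂ = η₂·Q_m = 140.3 kW.

Ẇ₂ ≈ 140.3 kW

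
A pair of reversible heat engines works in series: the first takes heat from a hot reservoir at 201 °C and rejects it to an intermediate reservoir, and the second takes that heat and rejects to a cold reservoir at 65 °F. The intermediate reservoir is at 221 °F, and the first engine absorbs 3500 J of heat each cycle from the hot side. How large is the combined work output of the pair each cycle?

W_total ≈ 1350 J

T_H = 201 °C → 201 + 273.15 = 474.15 K.
T_C = 65 °F → (65 − 32) × 5/9 = 18.33 °C = 291.48 K.
Two reversible stages in series are equivalent to a single Carnot engine between T_H and T_C, so η_total = 1 − T_C/T_H = 1 − 291.48/474.15 = 0.3853.
W_total = η_total · Q_H = 0.3853 × 3500 = 1350 J.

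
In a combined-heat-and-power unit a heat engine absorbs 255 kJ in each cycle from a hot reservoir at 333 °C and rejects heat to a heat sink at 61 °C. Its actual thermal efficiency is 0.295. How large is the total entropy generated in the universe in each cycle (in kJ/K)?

ΔS_univ ≈ 0.117 kJ/K

T_H = 333 °C → 333 + 273.15 = 606.15 K.
T_C = 61 °C → 61 + 273.15 = 334.15 K.
W = η·Q_H = 0.295 × 255 = 75.22 kJ, so Q_C = Q_H − W = 179.8 kJ.
Reservoir entropy changes: ΔS_H = −Q_H/T_H = −255/606.15 = -0.4207 kJ/K and ΔS_C = +Q_C/T_C = 179.8/334.15 = 0.5380 kJ/K.
ΔS_univ = −Q_H/T_H + Q_C/T_C = 0.117 kJ/K (> 0, since η = 0.295 < η_Carnot = 0.449).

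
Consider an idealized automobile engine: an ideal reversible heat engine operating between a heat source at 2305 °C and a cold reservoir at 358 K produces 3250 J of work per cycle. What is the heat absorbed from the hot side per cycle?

T_H = 2305 °C → 2305 + 273.15 = 2578.15 K.
The Carnot efficiency is η = 1 − T_C/T_H = 1 − 358.00/2578.15 = 0.8611.
Q_H = W/η = 3250/0.8611 = 3774 J.

Q_H ≈ 3774 J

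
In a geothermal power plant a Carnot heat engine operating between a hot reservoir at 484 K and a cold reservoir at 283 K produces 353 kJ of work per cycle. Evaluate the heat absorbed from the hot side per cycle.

Q_H ≈ 850.0 kJ

For a reversible engine, η = 1 − T_C/T_H = 1 − 283.00/484.00 = 0.4153.
Q_H = W/η = 353/0.4153 = 850.0 kJ.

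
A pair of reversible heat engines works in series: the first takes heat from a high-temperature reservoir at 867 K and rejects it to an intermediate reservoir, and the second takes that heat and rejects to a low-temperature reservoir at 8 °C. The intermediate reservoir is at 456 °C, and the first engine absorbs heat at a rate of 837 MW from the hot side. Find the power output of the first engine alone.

Ẇ₁ ≈ 133.1 MW

T_C = 8 °C → 8 + 273.15 = 281.15 K.
T_m = 456 °C → 456 + 273.15 = 729.15 K.
First-stage efficiency η₁ = 1 − T_m/T_H = 1 − 729.15/867.00 = 0.1590.
W₁ = η₁·Q_H = 0.1590 × 837 = 133.1 MW.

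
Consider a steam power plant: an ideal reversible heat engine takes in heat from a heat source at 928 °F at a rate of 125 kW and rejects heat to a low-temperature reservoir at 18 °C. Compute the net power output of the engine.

Ẇ ≈ 77.8 kW

T_H = 928 °F → (928 − 32) × 5/9 = 497.78 °C = 770.93 K.
T_C = 18 °C → 18 + 273.15 = 291.15 K.
η_rev = 1 − T_C/T_H = 1 − 291.15/770.93 = 0.6223.
W = η·Q_H = 0.6223 × 125 = 77.8 kW.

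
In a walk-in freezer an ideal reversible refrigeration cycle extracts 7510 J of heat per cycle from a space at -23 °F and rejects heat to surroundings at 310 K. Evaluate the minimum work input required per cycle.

T_C = -23 °F → (-23 − 32) × 5/9 = -30.56 °C = 242.59 K.
For a reversible refrigerator, COP_R = T_C/(T_H − T_C) = 242.59/67.41 = 3.5990.
W = Q_C/COP_R = 7510/3.5990 = 2090 J.

W_in ≈ 2090 J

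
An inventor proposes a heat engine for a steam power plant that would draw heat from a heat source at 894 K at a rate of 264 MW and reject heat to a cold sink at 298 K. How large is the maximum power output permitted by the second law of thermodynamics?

Ẇ_max ≈ 176 MW

By the Carnot theorem, η_max = 1 − T_C/T_H = 1 − 298.00/894.00 = 0.6667.
W_max = η_max · Q_H = 0.6667 × 264 = 176 MW.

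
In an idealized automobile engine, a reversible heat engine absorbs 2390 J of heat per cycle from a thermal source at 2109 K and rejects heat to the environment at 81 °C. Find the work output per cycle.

T_C = 81 °C → 81 + 273.15 = 354.15 K.
Since the cycle is reversible, η = 1 − T_C/T_H = 1 − 354.15/2109.00 = 0.8321.
W = η·Q_H = 0.8321 × 2390 = 1989 J.

W ≈ 1989 J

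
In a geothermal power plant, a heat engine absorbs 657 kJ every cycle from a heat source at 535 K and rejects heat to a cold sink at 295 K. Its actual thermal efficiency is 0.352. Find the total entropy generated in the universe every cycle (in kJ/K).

ΔS_univ ≈ 0.215 kJ/K

W = η·Q_H = 0.352 × 657 = 231.3 kJ, so Q_C = Q_H − W = 425.7 kJ.
Reservoir entropy changes: ΔS_H = −Q_H/T_H = −657/535.00 = -1.228 kJ/K and ΔS_C = +Q_C/T_C = 425.7/295.00 = 1.443 kJ/K.
ΔS_univ = −Q_H/T_H + Q_C/T_C = 0.215 kJ/K (> 0, since η = 0.352 < η_Carnot = 0.449).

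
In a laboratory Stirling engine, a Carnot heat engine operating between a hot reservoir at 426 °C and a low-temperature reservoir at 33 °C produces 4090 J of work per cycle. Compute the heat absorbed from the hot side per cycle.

T_H = 426 °C → 426 + 273.15 = 699.15 K.
T_C = 33 °C → 33 + 273.15 = 306.15 K.
The Carnot efficiency is η = 1 − T_C/T_H = 1 − 306.15/699.15 = 0.5621.
Q_H = W/η = 4090/0.5621 = 7276 J.

Q_H ≈ 7276 J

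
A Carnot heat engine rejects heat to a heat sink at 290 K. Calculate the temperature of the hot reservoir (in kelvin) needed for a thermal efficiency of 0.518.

T_H ≈ 602 K

From η = 1 − T_C/T_H, solving for T_H gives T_H = T_C/(1 − η) = 290.00/(1 − 0.518) = 602 K.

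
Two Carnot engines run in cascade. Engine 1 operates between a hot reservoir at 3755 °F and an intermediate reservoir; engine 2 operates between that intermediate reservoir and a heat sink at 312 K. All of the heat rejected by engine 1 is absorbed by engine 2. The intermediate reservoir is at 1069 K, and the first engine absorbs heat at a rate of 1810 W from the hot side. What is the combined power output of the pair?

Ẇ_total ≈ 1570 W

T_H = 3755 °F → (3755 − 32) × 5/9 = 2068.33 °C = 2341.48 K.
Two reversible stages in series are equivalent to a single Carnot engine between T_H and T_C, so η_total = 1 − T_C/T_H = 1 − 312.00/2341.48 = 0.8668.
W_total = η_total · Q_H = 0.8668 × 1810 = 1570 W.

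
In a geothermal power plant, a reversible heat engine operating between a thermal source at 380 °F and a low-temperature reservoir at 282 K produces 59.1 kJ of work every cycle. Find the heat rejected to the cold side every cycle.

Q_C ≈ 90.34 kJ

T_H = 380 °F → (380 − 32) × 5/9 = 193.33 °C = 466.48 K.
For a reversible engine, η = 1 − T_C/T_H = 1 − 282.00/466.48 = 0.3955.
Since Q_C/Q_H = T_C/T_H and Q_H = W/η, Q_C = W·T_C/(T_H − T_C) = 59.1 × 282.00/184.48 = 90.34 kJ.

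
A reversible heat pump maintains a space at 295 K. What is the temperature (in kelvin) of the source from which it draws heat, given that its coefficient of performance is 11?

COP_HP = T_H/(T_H − T_C) ⇒ T_C = T_H·(COP_HP − 1)/COP_HP = 295.00 × (11 − 1)/11 = 268 K.

T_C ≈ 268 K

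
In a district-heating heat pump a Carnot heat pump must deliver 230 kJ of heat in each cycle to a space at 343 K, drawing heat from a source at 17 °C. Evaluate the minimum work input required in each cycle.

T_C = 17 °C → 17 + 273.15 = 290.15 K.
For a reversible heat pump, COP_HP = T_H/(T_H − T_C) = 343.00/52.85 = 6.4901.
W = Q_H/COP_HP = 230/6.4901 = 35.4 kJ.

W_in ≈ 35.4 kJ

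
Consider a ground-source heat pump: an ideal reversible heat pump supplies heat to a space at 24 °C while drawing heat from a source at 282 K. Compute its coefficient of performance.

T_H = 24 °C → 24 + 273.15 = 297.15 K.
Reversible heating COP: COP_HP = T_H/(T_H − T_C) = 297.15/(297.15 − 282.00) = 19.61.

COP_HP ≈ 19.61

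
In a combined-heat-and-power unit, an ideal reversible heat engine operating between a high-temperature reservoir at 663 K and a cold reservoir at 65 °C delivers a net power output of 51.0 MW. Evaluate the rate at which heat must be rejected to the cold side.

T_C = 65 °C → 65 + 273.15 = 338.15 K.
The Carnot efficiency is η = 1 − T_C/T_H = 1 − 338.15/663.00 = 0.4900.
Since Q_C/Q_H = T_C/T_H and Q_H = W/η, Q_C = W·T_C/(T_H − T_C) = 51.0 × 338.15/324.85 = 53.1 MW.

Q̇_C ≈ 53.1 MW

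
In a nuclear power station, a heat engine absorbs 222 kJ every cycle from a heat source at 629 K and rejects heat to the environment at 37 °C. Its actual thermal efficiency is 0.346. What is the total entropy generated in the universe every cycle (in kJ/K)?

T_C = 37 °C → 37 + 273.15 = 310.15 K.
W = η·Q_H = 0.346 × 222 = 76.81 kJ, so Q_C = Q_H − W = 145.2 kJ.
The hot reservoir loses entropy Q_H/T_H = 222/629.00 = 0.3529 kJ/K; the cold reservoir gains Q_C/T_C = 145.2/310.15 = 0.4681 kJ/K.
ΔS_univ = −Q_H/T_H + Q_C/T_C = 0.115 kJ/K (> 0, since η = 0.346 < η_Carnot = 0.507).

ΔS_univ ≈ 0.115 kJ/K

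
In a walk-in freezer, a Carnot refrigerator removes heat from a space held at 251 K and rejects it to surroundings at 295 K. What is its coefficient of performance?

COP_R = T_C/(T_H − T_C) = 251.00/(295.00 − 251.00) = 5.70.

COP_R ≈ 5.70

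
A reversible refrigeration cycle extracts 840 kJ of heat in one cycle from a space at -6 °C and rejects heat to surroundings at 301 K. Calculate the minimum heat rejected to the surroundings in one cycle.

Q_H ≈ 946 kJ

T_C = -6 °C → -6 + 273.15 = 267.15 K.
For a reversible cycle Q_H/Q_C = T_H/T_C, so Q_H = Q_C·T_H/T_C = 840 × 301.00/267.15 = 946 kJ.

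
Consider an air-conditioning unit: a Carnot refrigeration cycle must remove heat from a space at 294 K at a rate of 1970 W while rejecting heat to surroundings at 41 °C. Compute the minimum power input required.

Ẇ_in ≈ 135 W

T_H = 41 °C → 41 + 273.15 = 314.15 K.
For a reversible refrigerator, COP_R = T_C/(T_H − T_C) = 294.00/20.15 = 14.5906.
W = Q_C/COP_R = 1970/14.5906 = 135 W.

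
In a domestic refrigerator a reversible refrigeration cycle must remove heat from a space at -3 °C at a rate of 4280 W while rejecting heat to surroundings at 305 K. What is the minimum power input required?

Ẇ_in ≈ 552 W

T_C = -3 °C → -3 + 273.15 = 270.15 K.
The reversible coefficient of performance is COP_R = T_C/(T_H − T_C) = 270.15/34.85 = 7.7518.
W = Q_C/COP_R = 4280/7.7518 = 552 W.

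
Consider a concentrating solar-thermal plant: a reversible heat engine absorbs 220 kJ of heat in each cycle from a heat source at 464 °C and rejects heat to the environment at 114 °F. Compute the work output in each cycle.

W ≈ 125 kJ

T_H = 464 °C → 464 + 273.15 = 737.15 K.
T_C = 114 °F → (114 − 32) × 5/9 = 45.56 °C = 318.71 K.
η_rev = 1 − T_C/T_H = 1 − 318.71/737.15 = 0.5677.
W = η·Q_H = 0.5677 × 220 = 125 kJ.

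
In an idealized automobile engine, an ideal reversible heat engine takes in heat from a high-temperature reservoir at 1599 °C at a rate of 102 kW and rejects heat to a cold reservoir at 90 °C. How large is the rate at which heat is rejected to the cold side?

Q̇_C ≈ 19.8 kW

T_H = 1599 °C → 1599 + 273.15 = 1872.15 K.
T_C = 90 °C → 90 + 273.15 = 363.15 K.
The Carnot efficiency is η = 1 − T_C/T_H = 1 − 363.15/1872.15 = 0.8060.
For a reversible cycle Q_C/Q_H = T_C/T_H, so Q_C = 102 × 363.15/1872.15 = 19.8 kW.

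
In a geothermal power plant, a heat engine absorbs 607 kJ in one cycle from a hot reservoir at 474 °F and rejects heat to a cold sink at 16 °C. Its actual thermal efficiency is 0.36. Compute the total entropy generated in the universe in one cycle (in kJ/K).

ΔS_univ ≈ 0.1733 kJ/K

T_H = 474 °F → (474 − 32) × 5/9 = 245.56 °C = 518.71 K.
T_C = 16 °C → 16 + 273.15 = 289.15 K.
W = η·Q_H = 0.36 × 607 = 218.5 kJ, so Q_C = Q_H − W = 388.5 kJ.
Entropy balance on the reservoirs: −Q_H/T_H = -1.170 kJ/K, +Q_C/T_C = 1.344 kJ/K.
ΔS_univ = −Q_H/T_H + Q_C/T_C = 0.1733 kJ/K (> 0, since η = 0.36 < η_Carnot = 0.443).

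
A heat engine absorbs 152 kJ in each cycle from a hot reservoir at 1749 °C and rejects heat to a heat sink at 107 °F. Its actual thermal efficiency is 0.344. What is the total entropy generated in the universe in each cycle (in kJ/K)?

T_H = 1749 °C → 1749 + 273.15 = 2022.15 K.
T_C = 107 °F → (107 − 32) × 5/9 = 41.67 °C = 314.82 K.
W = η·Q_H = 0.344 × 152 = 52.29 kJ, so Q_C = Q_H − W = 99.71 kJ.
Reservoir entropy changes: ΔS_H = −Q_H/T_H = −152/2022.15 = -0.07517 kJ/K and ΔS_C = +Q_C/T_C = 99.71/314.82 = 0.3167 kJ/K.
ΔS_univ = −Q_H/T_H + Q_C/T_C = 0.242 kJ/K (> 0, since η = 0.344 < η_Carnot = 0.844).

ΔS_univ ≈ 0.242 kJ/K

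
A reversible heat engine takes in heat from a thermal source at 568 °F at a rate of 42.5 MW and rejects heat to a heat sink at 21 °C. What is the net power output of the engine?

Ẇ ≈ 20.6 MW

T_H = 568 °F → (568 − 32) × 5/9 = 297.78 °C = 570.93 K.
T_C = 21 °C → 21 + 273.15 = 294.15 K.
η_rev = 1 − T_C/T_H = 1 − 294.15/570.93 = 0.4848.
W = η·Q_H = 0.4848 × 42.5 = 20.6 MW.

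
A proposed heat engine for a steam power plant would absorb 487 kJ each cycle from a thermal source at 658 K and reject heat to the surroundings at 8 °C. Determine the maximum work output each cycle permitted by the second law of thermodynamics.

T_C = 8 °C → 8 + 273.15 = 281.15 K.
No engine can exceed the Carnot limit: η_max = 1 − T_C/T_H = 1 − 281.15/658.00 = 0.5727.
W_max = η_max · Q_H = 0.5727 × 487 = 279 kJ.

W_max ≈ 279 kJ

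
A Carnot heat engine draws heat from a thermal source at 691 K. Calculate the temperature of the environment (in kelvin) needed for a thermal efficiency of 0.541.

T_C ≈ 317 K

From η = 1 − T_C/T_H, T_C = T_H·(1 − η) = 691.00 × (1 − 0.541) = 317 K.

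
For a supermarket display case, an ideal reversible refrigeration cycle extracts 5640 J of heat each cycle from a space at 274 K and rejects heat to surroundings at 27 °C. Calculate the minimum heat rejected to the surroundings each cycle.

T_H = 27 °C → 27 + 273.15 = 300.15 K.
For a reversible cycle Q_H/Q_C = T_H/T_C, so Q_H = Q_C·T_H/T_C = 5640 × 300.15/274.00 = 6178 J.

Q_H ≈ 6178 J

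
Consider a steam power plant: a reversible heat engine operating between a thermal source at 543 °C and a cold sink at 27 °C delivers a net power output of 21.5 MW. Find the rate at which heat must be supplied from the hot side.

Q̇_H ≈ 34.0 MW

T_H = 543 °C → 543 + 273.15 = 816.15 K.
T_C = 27 °C → 27 + 273.15 = 300.15 K.
For a reversible engine, η = 1 − T_C/T_H = 1 − 300.15/816.15 = 0.6322.
Q_H = W/η = 21.5/0.6322 = 34.0 MW.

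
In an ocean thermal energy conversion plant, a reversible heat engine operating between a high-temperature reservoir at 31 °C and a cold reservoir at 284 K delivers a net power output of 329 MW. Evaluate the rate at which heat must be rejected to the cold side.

Q̇_C ≈ 4640 MW

T_H = 31 °C → 31 + 273.15 = 304.15 K.
For a reversible engine, η = 1 − T_C/T_H = 1 − 284.00/304.15 = 0.0663.
Since Q_C/Q_H = T_C/T_H and Q_H = W/η, Q_C = W·T_C/(T_H − T_C) = 329 × 284.00/20.15 = 4640 MW.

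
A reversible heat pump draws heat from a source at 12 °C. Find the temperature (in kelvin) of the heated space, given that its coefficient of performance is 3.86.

T_H ≈ 385 K

T_C = 12 °C → 12 + 273.15 = 285.15 K.
COP_HP = T_H/(T_H − T_C) ⇒ T_H = T_C·COP_HP/(COP_HP − 1) = 285.15 × 3.86/(3.86 − 1) = 385 K.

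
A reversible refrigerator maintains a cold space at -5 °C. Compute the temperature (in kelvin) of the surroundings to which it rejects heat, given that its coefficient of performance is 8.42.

T_H ≈ 300 K

T_C = -5 °C → -5 + 273.15 = 268.15 K.
COP_R = T_C/(T_H − T_C) ⇒ T_H = T_C·(1 + 1/COP_R) = 268.15 × (1 + 1/8.42) = 300 K.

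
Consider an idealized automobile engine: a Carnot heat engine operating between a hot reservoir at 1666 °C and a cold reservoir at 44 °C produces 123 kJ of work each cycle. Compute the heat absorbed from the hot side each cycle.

Q_H ≈ 147 kJ

T_H = 1666 °C → 1666 + 273.15 = 1939.15 K.
T_C = 44 °C → 44 + 273.15 = 317.15 K.
Carnot efficiency: η = 1 − T_C/T_H = 1 − 317.15/1939.15 = 0.8364.
Q_H = W/η = 123/0.8364 = 147 kJ.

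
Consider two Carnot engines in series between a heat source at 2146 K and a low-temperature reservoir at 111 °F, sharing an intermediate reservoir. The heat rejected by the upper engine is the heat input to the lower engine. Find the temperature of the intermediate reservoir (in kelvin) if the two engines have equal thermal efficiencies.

T_m ≈ 825 K

T_C = 111 °F → (111 − 32) × 5/9 = 43.89 °C = 317.04 K.
Equal efficiencies require 1 − T_m/T_H = 1 − T_C/T_m, i.e. T_m/T_H = T_C/T_m, so T_m = √(T_H·T_C) = √(2146.00 × 317.04) = 825 K.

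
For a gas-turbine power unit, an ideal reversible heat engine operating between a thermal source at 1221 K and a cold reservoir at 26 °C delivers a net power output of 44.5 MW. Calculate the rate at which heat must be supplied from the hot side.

Q̇_H ≈ 58.9 MW

T_C = 26 °C → 26 + 273.15 = 299.15 K.
Carnot efficiency: η = 1 − T_C/T_H = 1 − 299.15/1221.00 = 0.7550.
Q_H = W/η = 44.5/0.7550 = 58.9 MW.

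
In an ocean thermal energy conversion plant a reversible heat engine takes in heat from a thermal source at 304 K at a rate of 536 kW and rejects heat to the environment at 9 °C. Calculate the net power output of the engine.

Ẇ ≈ 38.5 kW

T_C = 9 °C → 9 + 273.15 = 282.15 K.
Since the cycle is reversible, η = 1 − T_C/T_H = 1 − 282.15/304.00 = 0.0719.
W = η·Q_H = 0.0719 × 536 = 38.5 kW.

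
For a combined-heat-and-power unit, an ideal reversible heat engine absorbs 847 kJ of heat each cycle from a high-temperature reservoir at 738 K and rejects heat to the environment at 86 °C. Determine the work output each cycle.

W ≈ 435 kJ

T_C = 86 °C → 86 + 273.15 = 359.15 K.
The Carnot efficiency is η = 1 − T_C/T_H = 1 − 359.15/738.00 = 0.5133.
W = η·Q_H = 0.5133 × 847 = 435 kJ.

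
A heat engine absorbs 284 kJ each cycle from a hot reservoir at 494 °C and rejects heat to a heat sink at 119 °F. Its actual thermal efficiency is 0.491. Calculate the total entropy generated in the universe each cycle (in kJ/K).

T_H = 494 °C → 494 + 273.15 = 767.15 K.
T_C = 119 °F → (119 − 32) × 5/9 = 48.33 °C = 321.48 K.
W = η·Q_H = 0.491 × 284 = 139.4 kJ, so Q_C = Q_H − W = 144.6 kJ.
Entropy balance on the reservoirs: −Q_H/T_H = -0.3702 kJ/K, +Q_C/T_C = 0.4497 kJ/K.
ΔS_univ = −Q_H/T_H + Q_C/T_C = 0.0795 kJ/K (> 0, since η = 0.491 < η_Carnot = 0.581).

ΔS_univ ≈ 0.0795 kJ/K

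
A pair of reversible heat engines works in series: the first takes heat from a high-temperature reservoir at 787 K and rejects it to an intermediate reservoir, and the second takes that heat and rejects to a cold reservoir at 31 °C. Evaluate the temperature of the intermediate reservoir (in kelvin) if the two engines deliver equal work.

T_C = 31 °C → 31 + 273.15 = 304.15 K.
For reversible stages Q_m = Q_H·(T_m/T_H). Setting W₁ = Q_H(1 − T_m/T_H) equal to W₂ = Q_m(1 − T_C/T_m) = Q_H·(T_m − T_C)/T_H gives T_H − T_m = T_m − T_C, so T_m = (T_H + T_C)/2 = (787.00 + 304.15)/2 = 546 K.

T_m ≈ 546 K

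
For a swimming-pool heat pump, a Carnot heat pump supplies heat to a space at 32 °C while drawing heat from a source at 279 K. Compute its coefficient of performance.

T_H = 32 °C → 32 + 273.15 = 305.15 K.
The Carnot heat-pump COP is COP_HP = T_H/(T_H − T_C) = 305.15/(305.15 − 279.00) = 11.67.

COP_HP ≈ 11.67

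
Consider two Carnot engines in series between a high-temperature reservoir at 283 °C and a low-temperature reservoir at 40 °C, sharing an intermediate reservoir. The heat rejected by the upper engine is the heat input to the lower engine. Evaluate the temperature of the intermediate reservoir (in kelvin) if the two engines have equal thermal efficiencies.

T_H = 283 °C → 283 + 273.15 = 556.15 K.
T_C = 40 °C → 40 + 273.15 = 313.15 K.
Equal efficiencies require 1 − T_m/T_H = 1 − T_C/T_m, i.e. T_m/T_H = T_C/T_m, so T_m = √(T_H·T_C) = √(556.15 × 313.15) = 417.3 K.

T_m ≈ 417.3 K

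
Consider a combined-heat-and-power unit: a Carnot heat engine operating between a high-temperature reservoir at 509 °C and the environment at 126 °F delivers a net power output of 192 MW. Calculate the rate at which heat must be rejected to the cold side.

Q̇_C ≈ 137 MW

T_H = 509 °C → 509 + 273.15 = 782.15 K.
T_C = 126 °F → (126 − 32) × 5/9 = 52.22 °C = 325.37 K.
Carnot efficiency: η = 1 − T_C/T_H = 1 − 325.37/782.15 = 0.5840.
Since Q_C/Q_H = T_C/T_H and Q_H = W/η, Q_C = W·T_C/(T_H − T_C) = 192 × 325.37/456.78 = 137 MW.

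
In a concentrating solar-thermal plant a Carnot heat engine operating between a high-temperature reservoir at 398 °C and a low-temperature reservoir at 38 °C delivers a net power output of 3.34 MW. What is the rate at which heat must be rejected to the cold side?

T_H = 398 °C → 398 + 273.15 = 671.15 K.
T_C = 38 °C → 38 + 273.15 = 311.15 K.
η_rev = 1 − T_C/T_H = 1 − 311.15/671.15 = 0.5364.
Since Q_C/Q_H = T_C/T_H and Q_H = W/η, Q_C = W·T_C/(T_H − T_C) = 3.34 × 311.15/360.00 = 2.89 MW.

Q̇_C ≈ 2.89 MW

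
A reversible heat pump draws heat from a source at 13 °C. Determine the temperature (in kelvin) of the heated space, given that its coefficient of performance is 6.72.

T_C = 13 °C → 13 + 273.15 = 286.15 K.
COP_HP = T_H/(T_H − T_C) ⇒ T_H = T_C·COP_HP/(COP_HP − 1) = 286.15 × 6.72/(6.72 − 1) = 336.2 K.

T_H ≈ 336.2 K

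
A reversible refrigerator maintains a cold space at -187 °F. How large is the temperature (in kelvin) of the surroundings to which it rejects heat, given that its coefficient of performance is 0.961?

T_C = -187 °F → (-187 − 32) × 5/9 = -121.67 °C = 151.48 K.
COP_R = T_C/(T_H − T_C) ⇒ T_H = T_C·(1 + 1/COP_R) = 151.48 × (1 + 1/0.961) = 309.1 K.

T_H ≈ 309.1 K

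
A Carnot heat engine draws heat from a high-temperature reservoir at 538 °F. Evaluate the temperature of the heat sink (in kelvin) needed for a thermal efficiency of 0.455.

T_H = 538 °F → (538 − 32) × 5/9 = 281.11 °C = 554.26 K.
From η = 1 − T_C/T_H, T_C = T_H·(1 − η) = 554.26 × (1 − 0.455) = 302.1 K.

T_C ≈ 302.1 K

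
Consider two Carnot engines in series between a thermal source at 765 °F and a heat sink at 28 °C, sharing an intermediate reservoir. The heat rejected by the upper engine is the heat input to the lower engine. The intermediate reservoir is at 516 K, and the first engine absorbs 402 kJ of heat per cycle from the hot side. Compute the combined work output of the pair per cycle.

W_total ≈ 224 kJ

T_H = 765 °F → (765 − 32) × 5/9 = 407.22 °C = 680.37 K.
T_C = 28 °C → 28 + 273.15 = 301.15 K.
Two reversible stages in series are equivalent to a single Carnot engine between T_H and T_C, so η_total = 1 − T_C/T_H = 1 − 301.15/680.37 = 0.5574.
W_total = η_total · Q_H = 0.5574 × 402 = 224 kJ.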